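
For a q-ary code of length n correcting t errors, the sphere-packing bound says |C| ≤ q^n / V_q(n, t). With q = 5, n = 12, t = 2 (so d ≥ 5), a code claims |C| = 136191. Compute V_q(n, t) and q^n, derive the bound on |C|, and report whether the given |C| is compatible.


V_q(n, t) = 1105, q^n = 244140625, Hamming bound = 220941, |C| = 136191 ≤ bound (satisfied).

Step 1: Compute V_q(n, t) = Σ_{j=0}^2 C(n, j) (q−1)^j.
  j = 0: C(12,0)·(4)^0 = 1·1 = 1.
  j = 1: C(12,1)·(4)^1 = 12·4 = 48.
  j = 2: C(12,2)·(4)^2 = 66·16 = 1056.
  V_q(n, t) = 1 + 48 + 1056 = 1105.
Step 2: q^n = 5^12 = 244140625.
Step 3: Hamming bound ⌊q^n / V_q(n,t)⌋ = ⌊244140625/1105⌋ = 220941.
Step 4: Compare |C| = 136191 to 220941: satisfied.
The claimed |C| lies below the Hamming bound.


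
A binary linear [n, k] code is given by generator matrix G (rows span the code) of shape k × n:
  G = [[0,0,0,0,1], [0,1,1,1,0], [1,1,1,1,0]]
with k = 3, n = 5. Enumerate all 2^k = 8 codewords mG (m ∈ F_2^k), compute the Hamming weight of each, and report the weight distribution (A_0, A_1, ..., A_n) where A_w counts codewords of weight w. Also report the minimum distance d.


Weight distribution: A_0 = 1, A_1 = 2, A_2 = 1, A_3 = 1, A_4 = 2, A_5 = 1. Minimum distance d = 1.

Enumerate all 2^3 = 8 messages m ∈ F_2^3.
For each, compute codeword c = mG in F_2^5, then tally its weight.
  m = 000 → c = 00000, weight = 0.
  m = 100 → c = 00001, weight = 1.
  m = 010 → c = 01110, weight = 3.
  m = 110 → c = 01111, weight = 4.
  m = 001 → c = 11110, weight = 4.
  m = 101 → c = 11111, weight = 5.
  m = 011 → c = 10000, weight = 1.
  m = 111 → c = 10001, weight = 2.
Tally weights:
  weight 0: 1 codewords.
  weight 1: 2 codewords.
  weight 2: 1 codewords.
  weight 3: 1 codewords.
  weight 4: 2 codewords.
  weight 5: 1 codewords.
Minimum distance d = smallest w > 0 with A_w > 0 = 1.
Sanity: Σ A_w = 8 = 2^3 = 8 ✓.


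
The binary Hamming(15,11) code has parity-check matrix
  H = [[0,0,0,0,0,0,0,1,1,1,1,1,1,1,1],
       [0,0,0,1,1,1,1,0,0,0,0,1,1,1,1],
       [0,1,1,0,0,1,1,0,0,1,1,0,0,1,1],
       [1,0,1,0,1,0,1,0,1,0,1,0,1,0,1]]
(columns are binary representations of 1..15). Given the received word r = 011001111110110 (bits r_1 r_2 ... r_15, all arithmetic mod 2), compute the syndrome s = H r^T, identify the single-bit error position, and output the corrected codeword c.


s = (0, 0, 1, 1)^T, error position = 3, corrected codeword c = 010001111110110

Compute s = H r^T mod 2 one row at a time:
  s_1 = 1 + 1 + 1 + 1 + 0 + 1 + 1 + 0 = 6 ≡ 0 (mod 2).
  s_2 = 0 + 0 + 1 + 1 + 0 + 1 + 1 + 0 = 4 ≡ 0 (mod 2).
  s_3 = 1 + 1 + 1 + 1 + 1 + 1 + 1 + 0 = 7 ≡ 1 (mod 2).
  s_4 = 0 + 1 + 0 + 1 + 1 + 1 + 1 + 0 = 5 ≡ 1 (mod 2).
s = (0, 0, 1, 1)^T — this equals column 3 of H (binary 0011), so error is at position 3.
Correct: flip bit 3 of r = 011001111110110 to get c = 010001111110110.


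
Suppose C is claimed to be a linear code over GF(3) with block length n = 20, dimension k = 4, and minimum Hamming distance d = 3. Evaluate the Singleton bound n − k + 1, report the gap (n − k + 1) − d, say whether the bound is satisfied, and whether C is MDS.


Singleton RHS = n − k + 1 = 17, slack = 14, bound satisfied, not MDS.

Singleton bound: d ≤ n − k + 1.
Here n = 20, k = 4, so n − k + 1 = 17.
Given d = 3, check d ≤ 17: YES.
Slack = (n − k + 1) − d = 14.
The code is NOT MDS (slack = 14 > 0).
Description: the claimed parameters are [20, 4, 3]_3; such a code would be non-MDS.


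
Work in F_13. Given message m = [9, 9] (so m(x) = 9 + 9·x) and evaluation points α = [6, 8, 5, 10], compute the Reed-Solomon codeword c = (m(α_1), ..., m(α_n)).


c = [11, 3, 2, 8]

Message polynomial: m(x) = 9 + 9·x (mod 13).
For each evaluation point α_i, compute m(α_i) mod 13:
  α_1 = 6: Horner steps 9 → 11, so m(6) = 11.
  α_2 = 8: Horner steps 9 → 3, so m(8) = 3.
  α_3 = 5: Horner steps 9 → 2, so m(5) = 2.
  α_4 = 10: Horner steps 9 → 8, so m(10) = 8.
Codeword c = [11, 3, 2, 8] ∈ F_13^4.


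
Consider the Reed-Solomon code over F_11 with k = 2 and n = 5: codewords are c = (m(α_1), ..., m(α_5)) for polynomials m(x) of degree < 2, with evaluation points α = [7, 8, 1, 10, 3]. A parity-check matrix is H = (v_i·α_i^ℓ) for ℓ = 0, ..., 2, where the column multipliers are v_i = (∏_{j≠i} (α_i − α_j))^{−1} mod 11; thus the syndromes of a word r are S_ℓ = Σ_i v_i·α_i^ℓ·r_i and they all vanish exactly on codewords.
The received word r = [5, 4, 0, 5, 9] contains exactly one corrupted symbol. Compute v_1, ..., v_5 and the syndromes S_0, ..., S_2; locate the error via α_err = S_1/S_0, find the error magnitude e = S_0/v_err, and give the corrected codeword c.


S = (9, 2, 9), error at position 4, error magnitude e = 3, c = [5, 4, 0, 2, 9].

Step 1: column multipliers v_i = (∏_{j≠i}(α_i − α_j))^{−1} mod 11.
  i = 1 (α = 7): (7−8)(7−1)(7−10)(7−3) = (−1)·6·(−3)·4 = 72 ≡ 6, so v_1 = 6^{−1} = 2 (mod 11).
  i = 2 (α = 8): (8−7)(8−1)(8−10)(8−3) = 1·7·(−2)·5 = −70 ≡ 7, so v_2 = 7^{−1} = 8 (mod 11).
  i = 3 (α = 1): (1−7)(1−8)(1−10)(1−3) = (−6)·(−7)·(−9)·(−2) = 756 ≡ 8, so v_3 = 8^{−1} = 7 (mod 11).
  i = 4 (α = 10): (10−7)(10−8)(10−1)(10−3) = 3·2·9·7 = 378 ≡ 4, so v_4 = 4^{−1} = 3 (mod 11).
  i = 5 (α = 3): (3−7)(3−8)(3−1)(3−10) = (−4)·(−5)·2·(−7) = −280 ≡ 6, so v_5 = 6^{−1} = 2 (mod 11).
  v = [2, 8, 7, 3, 2].
Step 2: syndromes of r = [5, 4, 0, 5, 9] (all sums mod 11).
  S_0 = Σ v_i r_i = 2·5 + 8·4 + 7·0 + 3·5 + 2·9 = 75 ≡ 9.
  S_1 = Σ v_i α_i r_i = 2·7·5 + 8·8·4 + 7·1·0 + 3·10·5 + 2·3·9 = 530 ≡ 2.
  α_i^2 mod 11 = [5, 9, 1, 1, 9].
  S_2 = Σ v_i α_i^2 r_i = 2·5·5 + 8·9·4 + 7·1·0 + 3·1·5 + 2·9·9 = 515 ≡ 9.
  S = (9, 2, 9) ≠ 0, so r is not a codeword (an error is present).
Step 3: locate the error. For a single error e at position i, S_ℓ = v_i·e·α_i^ℓ, so α_err = S_1/S_0.
  S_0^{−1} = 9^{−1} = 5 (mod 11), so α_err = 2·5 = 10 ≡ 10 = α_4. Error position i = 4.
  Consistency check: S_2/S_1 = 9·6 = 54 ≡ 10 = α_err ✓ (single-error assumption holds).
Step 4: error magnitude e = S_0/v_4 = S_0·∏_{j≠4}(α_4 − α_j) = 9·4 = 36 ≡ 3 (mod 11).
Step 5: correct position 4: c_4 = r_4 − e = 5 − 3 ≡ 2 (mod 11). Hence c = [5, 4, 0, 2, 9].
  Check: interpolating c through the α_i gives m(x) = 1 + 10·x (degree < 2) with m(α_i) = c_i for every i, so c is indeed a codeword.


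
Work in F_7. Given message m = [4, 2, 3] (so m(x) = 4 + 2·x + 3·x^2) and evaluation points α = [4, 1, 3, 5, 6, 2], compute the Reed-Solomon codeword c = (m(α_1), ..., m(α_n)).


c = [4, 2, 2, 5, 5, 6]

Message polynomial: m(x) = 4 + 2·x + 3·x^2 (mod 7).
For each evaluation point α_i, compute m(α_i) mod 7:
  α_1 = 4: Horner steps 3 → 0 → 4, so m(4) = 4.
  α_2 = 1: Horner steps 3 → 5 → 2, so m(1) = 2.
  α_3 = 3: Horner steps 3 → 4 → 2, so m(3) = 2.
  α_4 = 5: Horner steps 3 → 3 → 5, so m(5) = 5.
  α_5 = 6: Horner steps 3 → 6 → 5, so m(6) = 5.
  α_6 = 2: Horner steps 3 → 1 → 6, so m(2) = 6.
Codeword c = [4, 2, 2, 5, 5, 6] ∈ F_7^6.


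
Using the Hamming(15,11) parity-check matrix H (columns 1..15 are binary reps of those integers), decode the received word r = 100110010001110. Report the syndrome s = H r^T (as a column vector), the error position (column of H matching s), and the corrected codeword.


s = (0, 1, 1, 1)^T, error position = 7, corrected codeword c = 100110110001110

Compute s = H r^T mod 2 one row at a time:
  s_1 = 1 + 0 + 0 + 0 + 1 + 1 + 1 + 0 = 4 ≡ 0 (mod 2).
  s_2 = 1 + 1 + 0 + 0 + 1 + 1 + 1 + 0 = 5 ≡ 1 (mod 2).
  s_3 = 0 + 0 + 0 + 0 + 0 + 0 + 1 + 0 = 1 ≡ 1 (mod 2).
  s_4 = 1 + 0 + 1 + 0 + 0 + 0 + 1 + 0 = 3 ≡ 1 (mod 2).
s = (0, 1, 1, 1)^T — this equals column 7 of H (binary 0111), so error is at position 7.
Correct: flip bit 7 of r = 100110010001110 to get c = 100110110001110.


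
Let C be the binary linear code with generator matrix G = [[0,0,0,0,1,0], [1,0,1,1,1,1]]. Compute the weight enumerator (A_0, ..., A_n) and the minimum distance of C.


Weight distribution: A_0 = 1, A_1 = 1, A_4 = 1, A_5 = 1. Minimum distance d = 1.

Enumerate all 2^2 = 4 messages m ∈ F_2^2.
For each, compute codeword c = mG in F_2^6, then tally its weight.
  m = 00 → c = 000000, weight = 0.
  m = 10 → c = 000010, weight = 1.
  m = 01 → c = 101111, weight = 5.
  m = 11 → c = 101101, weight = 4.
Tally weights:
  weight 0: 1 codewords.
  weight 1: 1 codewords.
  weight 4: 1 codewords.
  weight 5: 1 codewords.
Minimum distance d = smallest w > 0 with A_w > 0 = 1.
Sanity: Σ A_w = 4 = 2^2 = 4 ✓.


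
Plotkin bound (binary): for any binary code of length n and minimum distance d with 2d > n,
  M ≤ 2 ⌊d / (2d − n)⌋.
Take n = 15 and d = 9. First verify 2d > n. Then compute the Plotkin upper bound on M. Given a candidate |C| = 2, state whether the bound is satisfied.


Plotkin bound M ≤ 6; given |C| = 2 ≤ bound (satisfied).

Check applicability: 2d = 18, n = 15.
2d − n = 3 > 0, so Plotkin applies.
Compute d/(2d−n) = 9/3 ≈ 3.0000.
⌊d/(2d−n)⌋ = 3.
Plotkin bound: M ≤ 2·3 = 6.
Given |C| = 2, check: satisfied.
This |C| is below the Plotkin bound.


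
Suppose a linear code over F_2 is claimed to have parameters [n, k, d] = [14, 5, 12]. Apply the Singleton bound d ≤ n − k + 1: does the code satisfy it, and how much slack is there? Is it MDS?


Singleton RHS = n − k + 1 = 10, slack = -2, bound violated (no such code; not MDS).

Singleton bound: d ≤ n − k + 1.
Here n = 14, k = 5, so n − k + 1 = 10.
Given d = 12, check d ≤ 10: NO.
Slack = (n − k + 1) − d = -2.
The slack is negative: d = 12 exceeds n − k + 1 = 10 by 2, so the Singleton bound is violated and no linear [14, 5, 12]_2 code can exist. In particular it is not MDS (MDS requires d = n − k + 1 exactly).
Description: the claimed parameters are [14, 5, 12]_2; such a code would be impossible (violates the Singleton bound).


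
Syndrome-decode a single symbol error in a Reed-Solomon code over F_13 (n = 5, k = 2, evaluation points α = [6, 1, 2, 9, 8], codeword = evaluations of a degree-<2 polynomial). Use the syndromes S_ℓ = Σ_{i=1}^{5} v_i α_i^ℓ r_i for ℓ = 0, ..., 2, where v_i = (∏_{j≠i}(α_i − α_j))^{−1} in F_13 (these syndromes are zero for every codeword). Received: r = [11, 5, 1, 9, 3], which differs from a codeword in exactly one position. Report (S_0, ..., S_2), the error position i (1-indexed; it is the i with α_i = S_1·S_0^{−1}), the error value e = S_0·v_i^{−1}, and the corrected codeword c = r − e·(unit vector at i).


S = (3, 1, 9), error at position 4, error magnitude e = 10, c = [11, 5, 1, 12, 3].

Step 1: column multipliers v_i = (∏_{j≠i}(α_i − α_j))^{−1} mod 13.
  i = 1 (α = 6): (6−1)(6−2)(6−9)(6−8) = 5·4·(−3)·(−2) = 120 ≡ 3, so v_1 = 3^{−1} = 9 (mod 13).
  i = 2 (α = 1): (1−6)(1−2)(1−9)(1−8) = (−5)·(−1)·(−8)·(−7) = 280 ≡ 7, so v_2 = 7^{−1} = 2 (mod 13).
  i = 3 (α = 2): (2−6)(2−1)(2−9)(2−8) = (−4)·1·(−7)·(−6) = −168 ≡ 1, so v_3 = 1^{−1} = 1 (mod 13).
  i = 4 (α = 9): (9−6)(9−1)(9−2)(9−8) = 3·8·7·1 = 168 ≡ 12, so v_4 = 12^{−1} = 12 (mod 13).
  i = 5 (α = 8): (8−6)(8−1)(8−2)(8−9) = 2·7·6·(−1) = −84 ≡ 7, so v_5 = 7^{−1} = 2 (mod 13).
  v = [9, 2, 1, 12, 2].
Step 2: syndromes of r = [11, 5, 1, 9, 3] (all sums mod 13).
  S_0 = Σ v_i r_i = 9·11 + 2·5 + 1·1 + 12·9 + 2·3 = 224 ≡ 3.
  S_1 = Σ v_i α_i r_i = 9·6·11 + 2·1·5 + 1·2·1 + 12·9·9 + 2·8·3 = 1626 ≡ 1.
  α_i^2 mod 13 = [10, 1, 4, 3, 12].
  S_2 = Σ v_i α_i^2 r_i = 9·10·11 + 2·1·5 + 1·4·1 + 12·3·9 + 2·12·3 = 1400 ≡ 9.
  S = (3, 1, 9) ≠ 0, so r is not a codeword (an error is present).
Step 3: locate the error. For a single error e at position i, S_ℓ = v_i·e·α_i^ℓ, so α_err = S_1/S_0.
  S_0^{−1} = 3^{−1} = 9 (mod 13), so α_err = 1·9 = 9 ≡ 9 = α_4. Error position i = 4.
  Consistency check: S_2/S_1 = 9·1 = 9 ≡ 9 = α_err ✓ (single-error assumption holds).
Step 4: error magnitude e = S_0/v_4 = S_0·∏_{j≠4}(α_4 − α_j) = 3·12 = 36 ≡ 10 (mod 13).
Step 5: correct position 4: c_4 = r_4 − e = 9 − 10 ≡ 12 (mod 13). Hence c = [11, 5, 1, 12, 3].
  Check: interpolating c through the α_i gives m(x) = 9 + 9·x (degree < 2) with m(α_i) = c_i for every i, so c is indeed a codeword.


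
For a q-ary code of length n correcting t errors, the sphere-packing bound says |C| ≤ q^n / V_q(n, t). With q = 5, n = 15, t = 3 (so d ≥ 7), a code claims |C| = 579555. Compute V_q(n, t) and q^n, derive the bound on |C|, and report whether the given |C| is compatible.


V_q(n, t) = 30861, q^n = 30517578125, Hamming bound = 988871, |C| = 579555 ≤ bound (satisfied).

Step 1: Compute V_q(n, t) = Σ_{j=0}^3 C(n, j) (q−1)^j.
  j = 0: C(15,0)·(4)^0 = 1·1 = 1.
  j = 1: C(15,1)·(4)^1 = 15·4 = 60.
  j = 2: C(15,2)·(4)^2 = 105·16 = 1680.
  j = 3: C(15,3)·(4)^3 = 455·64 = 29120.
  V_q(n, t) = 1 + 60 + 1680 + 29120 = 30861.
Step 2: q^n = 5^15 = 30517578125.
Step 3: Hamming bound ⌊q^n / V_q(n,t)⌋ = ⌊30517578125/30861⌋ = 988871.
Step 4: Compare |C| = 579555 to 988871: satisfied.
The claimed |C| lies below the Hamming bound.


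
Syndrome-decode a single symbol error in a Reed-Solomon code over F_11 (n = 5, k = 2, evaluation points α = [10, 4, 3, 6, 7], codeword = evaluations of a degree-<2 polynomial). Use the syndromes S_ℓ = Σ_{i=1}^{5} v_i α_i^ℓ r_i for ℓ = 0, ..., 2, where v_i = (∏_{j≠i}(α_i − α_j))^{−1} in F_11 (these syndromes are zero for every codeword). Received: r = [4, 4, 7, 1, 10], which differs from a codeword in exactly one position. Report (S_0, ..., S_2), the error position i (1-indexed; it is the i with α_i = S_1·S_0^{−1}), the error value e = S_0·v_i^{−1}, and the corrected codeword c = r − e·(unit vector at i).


S = (4, 5, 9), error at position 2, error magnitude e = 10, c = [4, 5, 7, 1, 10].

Step 1: column multipliers v_i = (∏_{j≠i}(α_i − α_j))^{−1} mod 11.
  i = 1 (α = 10): (10−4)(10−3)(10−6)(10−7) = 6·7·4·3 = 504 ≡ 9, so v_1 = 9^{−1} = 5 (mod 11).
  i = 2 (α = 4): (4−10)(4−3)(4−6)(4−7) = (−6)·1·(−2)·(−3) = −36 ≡ 8, so v_2 = 8^{−1} = 7 (mod 11).
  i = 3 (α = 3): (3−10)(3−4)(3−6)(3−7) = (−7)·(−1)·(−3)·(−4) = 84 ≡ 7, so v_3 = 7^{−1} = 8 (mod 11).
  i = 4 (α = 6): (6−10)(6−4)(6−3)(6−7) = (−4)·2·3·(−1) = 24 ≡ 2, so v_4 = 2^{−1} = 6 (mod 11).
  i = 5 (α = 7): (7−10)(7−4)(7−3)(7−6) = (−3)·3·4·1 = −36 ≡ 8, so v_5 = 8^{−1} = 7 (mod 11).
  v = [5, 7, 8, 6, 7].
Step 2: syndromes of r = [4, 4, 7, 1, 10] (all sums mod 11).
  S_0 = Σ v_i r_i = 5·4 + 7·4 + 8·7 + 6·1 + 7·10 = 180 ≡ 4.
  S_1 = Σ v_i α_i r_i = 5·10·4 + 7·4·4 + 8·3·7 + 6·6·1 + 7·7·10 = 1006 ≡ 5.
  α_i^2 mod 11 = [1, 5, 9, 3, 5].
  S_2 = Σ v_i α_i^2 r_i = 5·1·4 + 7·5·4 + 8·9·7 + 6·3·1 + 7·5·10 = 1032 ≡ 9.
  S = (4, 5, 9) ≠ 0, so r is not a codeword (an error is present).
Step 3: locate the error. For a single error e at position i, S_ℓ = v_i·e·α_i^ℓ, so α_err = S_1/S_0.
  S_0^{−1} = 4^{−1} = 3 (mod 11), so α_err = 5·3 = 15 ≡ 4 = α_2. Error position i = 2.
  Consistency check: S_2/S_1 = 9·9 = 81 ≡ 4 = α_err ✓ (single-error assumption holds).
Step 4: error magnitude e = S_0/v_2 = S_0·∏_{j≠2}(α_2 − α_j) = 4·8 = 32 ≡ 10 (mod 11).
Step 5: correct position 2: c_2 = r_2 − e = 4 − 10 ≡ 5 (mod 11). Hence c = [4, 5, 7, 1, 10].
  Check: interpolating c through the α_i gives m(x) = 2 + 9·x (degree < 2) with m(α_i) = c_i for every i, so c is indeed a codeword.


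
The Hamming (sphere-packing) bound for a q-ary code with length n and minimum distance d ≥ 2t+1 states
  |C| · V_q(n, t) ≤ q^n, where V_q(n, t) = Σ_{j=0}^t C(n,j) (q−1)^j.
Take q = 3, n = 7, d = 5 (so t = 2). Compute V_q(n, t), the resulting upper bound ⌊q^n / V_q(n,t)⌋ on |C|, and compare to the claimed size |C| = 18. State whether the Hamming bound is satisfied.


V_q(n, t) = 99, q^n = 2187, Hamming bound = 22, |C| = 18 ≤ bound (satisfied).

Step 1: Compute V_q(n, t) = Σ_{j=0}^2 C(n, j) (q−1)^j.
  j = 0: C(7,0)·(2)^0 = 1·1 = 1.
  j = 1: C(7,1)·(2)^1 = 7·2 = 14.
  j = 2: C(7,2)·(2)^2 = 21·4 = 84.
  V_q(n, t) = 1 + 14 + 84 = 99.
Step 2: q^n = 3^7 = 2187.
Step 3: Hamming bound ⌊q^n / V_q(n,t)⌋ = ⌊2187/99⌋ = 22.
Step 4: Compare |C| = 18 to 22: satisfied.
The claimed |C| lies below the Hamming bound.


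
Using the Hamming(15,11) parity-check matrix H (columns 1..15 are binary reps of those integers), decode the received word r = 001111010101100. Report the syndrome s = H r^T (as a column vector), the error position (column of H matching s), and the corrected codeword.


s = (0, 1, 1, 1)^T, error position = 7, corrected codeword c = 001111110101100

Compute s = H r^T mod 2 one row at a time:
  s_1 = 1 + 0 + 1 + 0 + 1 + 1 + 0 + 0 = 4 ≡ 0 (mod 2).
  s_2 = 1 + 1 + 1 + 0 + 1 + 1 + 0 + 0 = 5 ≡ 1 (mod 2).
  s_3 = 0 + 1 + 1 + 0 + 1 + 0 + 0 + 0 = 3 ≡ 1 (mod 2).
  s_4 = 0 + 1 + 1 + 0 + 0 + 0 + 1 + 0 = 3 ≡ 1 (mod 2).
s = (0, 1, 1, 1)^T — this equals column 7 of H (binary 0111), so error is at position 7.
Correct: flip bit 7 of r = 001111010101100 to get c = 001111110101100.


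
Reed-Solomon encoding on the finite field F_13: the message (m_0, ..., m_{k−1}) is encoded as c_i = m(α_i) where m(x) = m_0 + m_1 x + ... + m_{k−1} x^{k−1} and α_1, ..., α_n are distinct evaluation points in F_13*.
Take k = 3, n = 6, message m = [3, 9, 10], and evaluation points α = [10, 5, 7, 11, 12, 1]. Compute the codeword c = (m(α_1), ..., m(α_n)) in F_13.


c = [1, 12, 10, 12, 4, 9]

Message polynomial: m(x) = 3 + 9·x + 10·x^2 (mod 13).
For each evaluation point α_i, compute m(α_i) mod 13:
  α_1 = 10: Horner steps 10 → 5 → 1, so m(10) = 1.
  α_2 = 5: Horner steps 10 → 7 → 12, so m(5) = 12.
  α_3 = 7: Horner steps 10 → 1 → 10, so m(7) = 10.
  α_4 = 11: Horner steps 10 → 2 → 12, so m(11) = 12.
  α_5 = 12: Horner steps 10 → 12 → 4, so m(12) = 4.
  α_6 = 1: Horner steps 10 → 6 → 9, so m(1) = 9.
Codeword c = [1, 12, 10, 12, 4, 9] ∈ F_13^6.


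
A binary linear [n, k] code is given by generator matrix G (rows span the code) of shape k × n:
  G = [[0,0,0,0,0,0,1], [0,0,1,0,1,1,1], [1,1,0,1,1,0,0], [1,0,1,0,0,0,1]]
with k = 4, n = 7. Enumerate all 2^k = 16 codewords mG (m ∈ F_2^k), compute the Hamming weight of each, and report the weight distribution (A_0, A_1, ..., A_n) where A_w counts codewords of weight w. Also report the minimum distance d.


Weight distribution: A_0 = 1, A_1 = 1, A_2 = 1, A_3 = 4, A_4 = 5, A_5 = 3, A_6 = 1. Minimum distance d = 1.

Enumerate all 2^4 = 16 messages m ∈ F_2^4.
For each, compute codeword c = mG in F_2^7, then tally its weight.
  m = 0000 → c = 0000000, weight = 0.
  m = 1000 → c = 0000001, weight = 1.
  m = 0100 → c = 0010111, weight = 4.
  m = 1100 → c = 0010110, weight = 3.
  m = 0010 → c = 1101100, weight = 4.
  m = 1010 → c = 1101101, weight = 5.
  m = 0110 → c = 1111011, weight = 6.
  m = 1110 → c = 1111010, weight = 5.
  m = 0001 → c = 1010001, weight = 3.
  m = 1001 → c = 1010000, weight = 2.
  m = 0101 → c = 1000110, weight = 3.
  m = 1101 → c = 1000111, weight = 4.
  m = 0011 → c = 0111101, weight = 5.
  m = 1011 → c = 0111100, weight = 4.
  m = 0111 → c = 0101010, weight = 3.
  m = 1111 → c = 0101011, weight = 4.
Tally weights:
  weight 0: 1 codewords.
  weight 1: 1 codewords.
  weight 2: 1 codewords.
  weight 3: 4 codewords.
  weight 4: 5 codewords.
  weight 5: 3 codewords.
  weight 6: 1 codewords.
Minimum distance d = smallest w > 0 with A_w > 0 = 1.
Sanity: Σ A_w = 16 = 2^4 = 16 ✓.


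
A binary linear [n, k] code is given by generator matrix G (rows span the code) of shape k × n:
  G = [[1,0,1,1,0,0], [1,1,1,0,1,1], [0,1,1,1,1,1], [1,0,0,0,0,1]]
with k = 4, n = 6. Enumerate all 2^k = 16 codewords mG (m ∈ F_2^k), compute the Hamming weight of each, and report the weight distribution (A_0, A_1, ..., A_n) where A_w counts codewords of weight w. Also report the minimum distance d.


Weight distribution: A_0 = 1, A_1 = 1, A_2 = 4, A_3 = 4, A_4 = 3, A_5 = 3. Minimum distance d = 1.

Enumerate all 2^4 = 16 messages m ∈ F_2^4.
For each, compute codeword c = mG in F_2^6, then tally its weight.
  m = 0000 → c = 000000, weight = 0.
  m = 1000 → c = 101100, weight = 3.
  m = 0100 → c = 111011, weight = 5.
  m = 1100 → c = 010111, weight = 4.
  m = 0010 → c = 011111, weight = 5.
  m = 1010 → c = 110011, weight = 4.
  m = 0110 → c = 100100, weight = 2.
  m = 1110 → c = 001000, weight = 1.
  m = 0001 → c = 100001, weight = 2.
  m = 1001 → c = 001101, weight = 3.
  m = 0101 → c = 011010, weight = 3.
  m = 1101 → c = 110110, weight = 4.
  m = 0011 → c = 111110, weight = 5.
  m = 1011 → c = 010010, weight = 2.
  m = 0111 → c = 000101, weight = 2.
  m = 1111 → c = 101001, weight = 3.
Tally weights:
  weight 0: 1 codewords.
  weight 1: 1 codewords.
  weight 2: 4 codewords.
  weight 3: 4 codewords.
  weight 4: 3 codewords.
  weight 5: 3 codewords.
Minimum distance d = smallest w > 0 with A_w > 0 = 1.
Sanity: Σ A_w = 16 = 2^4 = 16 ✓.


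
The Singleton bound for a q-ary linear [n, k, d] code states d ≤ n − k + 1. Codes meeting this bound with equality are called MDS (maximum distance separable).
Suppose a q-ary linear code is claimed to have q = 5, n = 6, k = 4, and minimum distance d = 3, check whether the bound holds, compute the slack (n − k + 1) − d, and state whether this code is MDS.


Singleton RHS = n − k + 1 = 3, slack = 0, bound satisfied, MDS.

Singleton bound: d ≤ n − k + 1.
Here n = 6, k = 4, so n − k + 1 = 3.
Given d = 3, check d ≤ 3: YES.
Slack = (n − k + 1) − d = 0.
The code is MDS (slack = 0).
Description: the claimed parameters are [6, 4, 3]_5; such a code would be MDS (meets Singleton bound).


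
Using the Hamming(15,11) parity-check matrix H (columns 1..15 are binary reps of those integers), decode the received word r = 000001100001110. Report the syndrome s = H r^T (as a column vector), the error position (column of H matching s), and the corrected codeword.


s = (1, 1, 1, 0)^T, error position = 14, corrected codeword c = 000001100001100

Compute s = H r^T mod 2 one row at a time:
  s_1 = 0 + 0 + 0 + 0 + 1 + 1 + 1 + 0 = 3 ≡ 1 (mod 2).
  s_2 = 0 + 0 + 1 + 1 + 1 + 1 + 1 + 0 = 5 ≡ 1 (mod 2).
  s_3 = 0 + 0 + 1 + 1 + 0 + 0 + 1 + 0 = 3 ≡ 1 (mod 2).
  s_4 = 0 + 0 + 0 + 1 + 0 + 0 + 1 + 0 = 2 ≡ 0 (mod 2).
s = (1, 1, 1, 0)^T — this equals column 14 of H (binary 1110), so error is at position 14.
Correct: flip bit 14 of r = 000001100001110 to get c = 000001100001100.


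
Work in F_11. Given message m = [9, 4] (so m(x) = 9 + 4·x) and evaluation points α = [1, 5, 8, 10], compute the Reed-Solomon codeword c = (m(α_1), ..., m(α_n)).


c = [2, 7, 8, 5]

Message polynomial: m(x) = 9 + 4·x (mod 11).
For each evaluation point α_i, compute m(α_i) mod 11:
  α_1 = 1: Horner steps 4 → 2, so m(1) = 2.
  α_2 = 5: Horner steps 4 → 7, so m(5) = 7.
  α_3 = 8: Horner steps 4 → 8, so m(8) = 8.
  α_4 = 10: Horner steps 4 → 5, so m(10) = 5.
Codeword c = [2, 7, 8, 5] ∈ F_11^4.


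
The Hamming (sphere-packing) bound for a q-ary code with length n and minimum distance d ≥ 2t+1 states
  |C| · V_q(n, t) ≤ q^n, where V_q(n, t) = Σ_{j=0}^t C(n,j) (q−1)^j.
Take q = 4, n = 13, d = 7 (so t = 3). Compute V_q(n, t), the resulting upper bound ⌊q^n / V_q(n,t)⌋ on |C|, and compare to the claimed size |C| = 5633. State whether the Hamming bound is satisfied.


V_q(n, t) = 8464, q^n = 67108864, Hamming bound = 7928, |C| = 5633 ≤ bound (satisfied).

Step 1: Compute V_q(n, t) = Σ_{j=0}^3 C(n, j) (q−1)^j.
  j = 0: C(13,0)·(3)^0 = 1·1 = 1.
  j = 1: C(13,1)·(3)^1 = 13·3 = 39.
  j = 2: C(13,2)·(3)^2 = 78·9 = 702.
  j = 3: C(13,3)·(3)^3 = 286·27 = 7722.
  V_q(n, t) = 1 + 39 + 702 + 7722 = 8464.
Step 2: q^n = 4^13 = 67108864.
Step 3: Hamming bound ⌊q^n / V_q(n,t)⌋ = ⌊67108864/8464⌋ = 7928.
Step 4: Compare |C| = 5633 to 7928: satisfied.
The claimed |C| lies below the Hamming bound.


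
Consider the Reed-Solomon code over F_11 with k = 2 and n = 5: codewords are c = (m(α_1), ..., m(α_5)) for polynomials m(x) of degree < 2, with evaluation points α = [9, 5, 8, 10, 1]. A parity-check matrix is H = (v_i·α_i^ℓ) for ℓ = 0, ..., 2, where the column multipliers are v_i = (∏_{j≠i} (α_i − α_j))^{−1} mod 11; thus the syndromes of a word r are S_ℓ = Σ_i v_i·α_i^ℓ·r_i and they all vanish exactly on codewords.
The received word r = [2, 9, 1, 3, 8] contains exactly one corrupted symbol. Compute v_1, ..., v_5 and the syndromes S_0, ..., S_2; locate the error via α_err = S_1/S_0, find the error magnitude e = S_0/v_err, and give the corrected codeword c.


S = (1, 1, 1), error at position 5, error magnitude e = 3, c = [2, 9, 1, 3, 5].

Step 1: column multipliers v_i = (∏_{j≠i}(α_i − α_j))^{−1} mod 11.
  i = 1 (α = 9): (9−5)(9−8)(9−10)(9−1) = 4·1·(−1)·8 = −32 ≡ 1, so v_1 = 1^{−1} = 1 (mod 11).
  i = 2 (α = 5): (5−9)(5−8)(5−10)(5−1) = (−4)·(−3)·(−5)·4 = −240 ≡ 2, so v_2 = 2^{−1} = 6 (mod 11).
  i = 3 (α = 8): (8−9)(8−5)(8−10)(8−1) = (−1)·3·(−2)·7 = 42 ≡ 9, so v_3 = 9^{−1} = 5 (mod 11).
  i = 4 (α = 10): (10−9)(10−5)(10−8)(10−1) = 1·5·2·9 = 90 ≡ 2, so v_4 = 2^{−1} = 6 (mod 11).
  i = 5 (α = 1): (1−9)(1−5)(1−8)(1−10) = (−8)·(−4)·(−7)·(−9) = 2016 ≡ 3, so v_5 = 3^{−1} = 4 (mod 11).
  v = [1, 6, 5, 6, 4].
Step 2: syndromes of r = [2, 9, 1, 3, 8] (all sums mod 11).
  S_0 = Σ v_i r_i = 1·2 + 6·9 + 5·1 + 6·3 + 4·8 = 111 ≡ 1.
  S_1 = Σ v_i α_i r_i = 1·9·2 + 6·5·9 + 5·8·1 + 6·10·3 + 4·1·8 = 540 ≡ 1.
  α_i^2 mod 11 = [4, 3, 9, 1, 1].
  S_2 = Σ v_i α_i^2 r_i = 1·4·2 + 6·3·9 + 5·9·1 + 6·1·3 + 4·1·8 = 265 ≡ 1.
  S = (1, 1, 1) ≠ 0, so r is not a codeword (an error is present).
Step 3: locate the error. For a single error e at position i, S_ℓ = v_i·e·α_i^ℓ, so α_err = S_1/S_0.
  S_0^{−1} = 1^{−1} = 1 (mod 11), so α_err = 1·1 = 1 ≡ 1 = α_5. Error position i = 5.
  Consistency check: S_2/S_1 = 1·1 = 1 ≡ 1 = α_err ✓ (single-error assumption holds).
Step 4: error magnitude e = S_0/v_5 = S_0·∏_{j≠5}(α_5 − α_j) = 1·3 = 3 ≡ 3 (mod 11).
Step 5: correct position 5: c_5 = r_5 − e = 8 − 3 ≡ 5 (mod 11). Hence c = [2, 9, 1, 3, 5].
  Check: interpolating c through the α_i gives m(x) = 4 + 1·x (degree < 2) with m(α_i) = c_i for every i, so c is indeed a codeword.


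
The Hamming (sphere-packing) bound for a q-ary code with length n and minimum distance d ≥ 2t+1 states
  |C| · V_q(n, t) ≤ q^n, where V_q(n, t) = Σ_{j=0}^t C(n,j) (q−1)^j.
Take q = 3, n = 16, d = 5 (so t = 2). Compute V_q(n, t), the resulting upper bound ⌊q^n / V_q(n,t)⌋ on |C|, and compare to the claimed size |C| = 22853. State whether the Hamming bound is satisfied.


V_q(n, t) = 513, q^n = 43046721, Hamming bound = 83911, |C| = 22853 ≤ bound (satisfied).

Step 1: Compute V_q(n, t) = Σ_{j=0}^2 C(n, j) (q−1)^j.
  j = 0: C(16,0)·(2)^0 = 1·1 = 1.
  j = 1: C(16,1)·(2)^1 = 16·2 = 32.
  j = 2: C(16,2)·(2)^2 = 120·4 = 480.
  V_q(n, t) = 1 + 32 + 480 = 513.
Step 2: q^n = 3^16 = 43046721.
Step 3: Hamming bound ⌊q^n / V_q(n,t)⌋ = ⌊43046721/513⌋ = 83911.
Step 4: Compare |C| = 22853 to 83911: satisfied.
The claimed |C| lies below the Hamming bound.


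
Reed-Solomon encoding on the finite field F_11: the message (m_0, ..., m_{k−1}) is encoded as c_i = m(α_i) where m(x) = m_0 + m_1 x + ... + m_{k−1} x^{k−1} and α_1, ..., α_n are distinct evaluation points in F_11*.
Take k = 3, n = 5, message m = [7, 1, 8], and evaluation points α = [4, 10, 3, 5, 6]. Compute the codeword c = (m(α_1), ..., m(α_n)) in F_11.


c = [7, 3, 5, 3, 4]

Message polynomial: m(x) = 7 + 1·x + 8·x^2 (mod 11).
For each evaluation point α_i, compute m(α_i) mod 11:
  α_1 = 4: Horner steps 8 → 0 → 7, so m(4) = 7.
  α_2 = 10: Horner steps 8 → 4 → 3, so m(10) = 3.
  α_3 = 3: Horner steps 8 → 3 → 5, so m(3) = 5.
  α_4 = 5: Horner steps 8 → 8 → 3, so m(5) = 3.
  α_5 = 6: Horner steps 8 → 5 → 4, so m(6) = 4.
Codeword c = [7, 3, 5, 3, 4] ∈ F_11^5.


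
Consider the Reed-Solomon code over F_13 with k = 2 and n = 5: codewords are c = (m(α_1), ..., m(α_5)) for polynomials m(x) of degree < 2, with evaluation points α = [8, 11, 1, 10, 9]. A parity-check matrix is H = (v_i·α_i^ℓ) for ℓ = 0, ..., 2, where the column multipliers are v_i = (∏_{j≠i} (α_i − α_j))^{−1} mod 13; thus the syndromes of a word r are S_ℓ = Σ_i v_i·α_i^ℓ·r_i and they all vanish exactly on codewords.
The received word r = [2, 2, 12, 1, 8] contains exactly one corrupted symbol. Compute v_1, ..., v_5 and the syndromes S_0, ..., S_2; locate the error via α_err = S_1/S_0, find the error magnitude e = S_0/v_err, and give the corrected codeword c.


S = (1, 11, 4), error at position 2, error magnitude e = 8, c = [2, 7, 12, 1, 8].

Step 1: column multipliers v_i = (∏_{j≠i}(α_i − α_j))^{−1} mod 13.
  i = 1 (α = 8): (8−11)(8−1)(8−10)(8−9) = (−3)·7·(−2)·(−1) = −42 ≡ 10, so v_1 = 10^{−1} = 4 (mod 13).
  i = 2 (α = 11): (11−8)(11−1)(11−10)(11−9) = 3·10·1·2 = 60 ≡ 8, so v_2 = 8^{−1} = 5 (mod 13).
  i = 3 (α = 1): (1−8)(1−11)(1−10)(1−9) = (−7)·(−10)·(−9)·(−8) = 5040 ≡ 9, so v_3 = 9^{−1} = 3 (mod 13).
  i = 4 (α = 10): (10−8)(10−11)(10−1)(10−9) = 2·(−1)·9·1 = −18 ≡ 8, so v_4 = 8^{−1} = 5 (mod 13).
  i = 5 (α = 9): (9−8)(9−11)(9−1)(9−10) = 1·(−2)·8·(−1) = 16 ≡ 3, so v_5 = 3^{−1} = 9 (mod 13).
  v = [4, 5, 3, 5, 9].
Step 2: syndromes of r = [2, 2, 12, 1, 8] (all sums mod 13).
  S_0 = Σ v_i r_i = 4·2 + 5·2 + 3·12 + 5·1 + 9·8 = 131 ≡ 1.
  S_1 = Σ v_i α_i r_i = 4·8·2 + 5·11·2 + 3·1·12 + 5·10·1 + 9·9·8 = 908 ≡ 11.
  α_i^2 mod 13 = [12, 4, 1, 9, 3].
  S_2 = Σ v_i α_i^2 r_i = 4·12·2 + 5·4·2 + 3·1·12 + 5·9·1 + 9·3·8 = 433 ≡ 4.
  S = (1, 11, 4) ≠ 0, so r is not a codeword (an error is present).
Step 3: locate the error. For a single error e at position i, S_ℓ = v_i·e·α_i^ℓ, so α_err = S_1/S_0.
  S_0^{−1} = 1^{−1} = 1 (mod 13), so α_err = 11·1 = 11 ≡ 11 = α_2. Error position i = 2.
  Consistency check: S_2/S_1 = 4·6 = 24 ≡ 11 = α_err ✓ (single-error assumption holds).
Step 4: error magnitude e = S_0/v_2 = S_0·∏_{j≠2}(α_2 − α_j) = 1·8 = 8 ≡ 8 (mod 13).
Step 5: correct position 2: c_2 = r_2 − e = 2 − 8 ≡ 7 (mod 13). Hence c = [2, 7, 12, 1, 8].
  Check: interpolating c through the α_i gives m(x) = 6 + 6·x (degree < 2) with m(α_i) = c_i for every i, so c is indeed a codeword.


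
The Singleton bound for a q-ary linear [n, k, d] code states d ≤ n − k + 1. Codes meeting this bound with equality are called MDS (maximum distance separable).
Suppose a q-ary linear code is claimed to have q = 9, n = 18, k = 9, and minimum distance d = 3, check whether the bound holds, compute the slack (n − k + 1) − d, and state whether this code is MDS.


Singleton RHS = n − k + 1 = 10, slack = 7, bound satisfied, not MDS.

Singleton bound: d ≤ n − k + 1.
Here n = 18, k = 9, so n − k + 1 = 10.
Given d = 3, check d ≤ 10: YES.
Slack = (n − k + 1) − d = 7.
The code is NOT MDS (slack = 7 > 0).
Description: the claimed parameters are [18, 9, 3]_9; such a code would be non-MDS.


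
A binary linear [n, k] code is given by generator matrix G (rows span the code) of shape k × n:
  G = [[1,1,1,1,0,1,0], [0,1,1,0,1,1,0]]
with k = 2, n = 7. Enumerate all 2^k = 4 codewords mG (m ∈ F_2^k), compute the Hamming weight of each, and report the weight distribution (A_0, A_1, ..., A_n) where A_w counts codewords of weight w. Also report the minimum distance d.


Weight distribution: A_0 = 1, A_3 = 1, A_4 = 1, A_5 = 1. Minimum distance d = 3.

Enumerate all 2^2 = 4 messages m ∈ F_2^2.
For each, compute codeword c = mG in F_2^7, then tally its weight.
  m = 00 → c = 0000000, weight = 0.
  m = 10 → c = 1111010, weight = 5.
  m = 01 → c = 0110110, weight = 4.
  m = 11 → c = 1001100, weight = 3.
Tally weights:
  weight 0: 1 codewords.
  weight 3: 1 codewords.
  weight 4: 1 codewords.
  weight 5: 1 codewords.
Minimum distance d = smallest w > 0 with A_w > 0 = 3.
Sanity: Σ A_w = 4 = 2^2 = 4 ✓.


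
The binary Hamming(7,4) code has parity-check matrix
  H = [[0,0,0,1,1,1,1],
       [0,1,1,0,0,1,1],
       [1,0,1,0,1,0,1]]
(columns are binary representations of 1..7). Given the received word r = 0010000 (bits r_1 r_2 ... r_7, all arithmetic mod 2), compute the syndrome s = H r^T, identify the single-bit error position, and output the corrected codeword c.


s = (0, 1, 1)^T, error position = 3, corrected codeword c = 0000000

Compute s = H r^T mod 2 one row at a time:
  s_1 = 0 + 0 + 0 + 0 = 0 ≡ 0 (mod 2).
  s_2 = 0 + 1 + 0 + 0 = 1 ≡ 1 (mod 2).
  s_3 = 0 + 1 + 0 + 0 = 1 ≡ 1 (mod 2).
s = (0, 1, 1)^T — this equals column 3 of H (binary 011), so error is at position 3.
Correct: flip bit 3 of r = 0010000 to get c = 0000000.


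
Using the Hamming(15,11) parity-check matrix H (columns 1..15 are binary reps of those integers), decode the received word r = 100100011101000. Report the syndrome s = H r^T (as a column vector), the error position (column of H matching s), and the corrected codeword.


s = (0, 0, 1, 0)^T, error position = 2, corrected codeword c = 110100011101000

Compute s = H r^T mod 2 one row at a time:
  s_1 = 1 + 1 + 1 + 0 + 1 + 0 + 0 + 0 = 4 ≡ 0 (mod 2).
  s_2 = 1 + 0 + 0 + 0 + 1 + 0 + 0 + 0 = 2 ≡ 0 (mod 2).
  s_3 = 0 + 0 + 0 + 0 + 1 + 0 + 0 + 0 = 1 ≡ 1 (mod 2).
  s_4 = 1 + 0 + 0 + 0 + 1 + 0 + 0 + 0 = 2 ≡ 0 (mod 2).
s = (0, 0, 1, 0)^T — this equals column 2 of H (binary 0010), so error is at position 2.
Correct: flip bit 2 of r = 100100011101000 to get c = 110100011101000.


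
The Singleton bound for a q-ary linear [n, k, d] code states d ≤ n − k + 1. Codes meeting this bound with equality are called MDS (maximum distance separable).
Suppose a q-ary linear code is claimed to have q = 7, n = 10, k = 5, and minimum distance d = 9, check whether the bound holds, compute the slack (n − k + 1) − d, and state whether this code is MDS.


Singleton RHS = n − k + 1 = 6, slack = -3, bound violated (no such code; not MDS).

Singleton bound: d ≤ n − k + 1.
Here n = 10, k = 5, so n − k + 1 = 6.
Given d = 9, check d ≤ 6: NO.
Slack = (n − k + 1) − d = -3.
The slack is negative: d = 9 exceeds n − k + 1 = 6 by 3, so the Singleton bound is violated and no linear [10, 5, 9]_7 code can exist. In particular it is not MDS (MDS requires d = n − k + 1 exactly).
Description: the claimed parameters are [10, 5, 9]_7; such a code would be impossible (violates the Singleton bound).


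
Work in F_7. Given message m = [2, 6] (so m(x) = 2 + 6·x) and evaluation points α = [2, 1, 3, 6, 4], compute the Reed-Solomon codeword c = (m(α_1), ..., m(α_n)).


c = [0, 1, 6, 3, 5]

Message polynomial: m(x) = 2 + 6·x (mod 7).
For each evaluation point α_i, compute m(α_i) mod 7:
  α_1 = 2: Horner steps 6 → 0, so m(2) = 0.
  α_2 = 1: Horner steps 6 → 1, so m(1) = 1.
  α_3 = 3: Horner steps 6 → 6, so m(3) = 6.
  α_4 = 6: Horner steps 6 → 3, so m(6) = 3.
  α_5 = 4: Horner steps 6 → 5, so m(4) = 5.
Codeword c = [0, 1, 6, 3, 5] ∈ F_7^5.


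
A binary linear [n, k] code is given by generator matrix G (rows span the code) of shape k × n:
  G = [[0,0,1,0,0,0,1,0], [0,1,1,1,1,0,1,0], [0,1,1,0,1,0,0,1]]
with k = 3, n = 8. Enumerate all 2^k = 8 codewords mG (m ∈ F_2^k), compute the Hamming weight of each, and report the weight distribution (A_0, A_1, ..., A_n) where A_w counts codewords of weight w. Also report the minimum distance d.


Weight distribution: A_0 = 1, A_2 = 1, A_3 = 3, A_4 = 2, A_5 = 1. Minimum distance d = 2.

Enumerate all 2^3 = 8 messages m ∈ F_2^3.
For each, compute codeword c = mG in F_2^8, then tally its weight.
  m = 000 → c = 00000000, weight = 0.
  m = 100 → c = 00100010, weight = 2.
  m = 010 → c = 01111010, weight = 5.
  m = 110 → c = 01011000, weight = 3.
  m = 001 → c = 01101001, weight = 4.
  m = 101 → c = 01001011, weight = 4.
  m = 011 → c = 00010011, weight = 3.
  m = 111 → c = 00110001, weight = 3.
Tally weights:
  weight 0: 1 codewords.
  weight 2: 1 codewords.
  weight 3: 3 codewords.
  weight 4: 2 codewords.
  weight 5: 1 codewords.
Minimum distance d = smallest w > 0 with A_w > 0 = 2.
Sanity: Σ A_w = 8 = 2^3 = 8 ✓.


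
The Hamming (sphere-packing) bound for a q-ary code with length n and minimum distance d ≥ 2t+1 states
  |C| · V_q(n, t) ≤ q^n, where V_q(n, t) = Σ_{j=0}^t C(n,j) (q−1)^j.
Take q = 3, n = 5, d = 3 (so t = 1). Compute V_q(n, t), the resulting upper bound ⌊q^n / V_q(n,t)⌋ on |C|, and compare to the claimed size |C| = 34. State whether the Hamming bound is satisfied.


V_q(n, t) = 11, q^n = 243, Hamming bound = 22, |C| = 34 > bound (violated).

Step 1: Compute V_q(n, t) = Σ_{j=0}^1 C(n, j) (q−1)^j.
  j = 0: C(5,0)·(2)^0 = 1·1 = 1.
  j = 1: C(5,1)·(2)^1 = 5·2 = 10.
  V_q(n, t) = 1 + 10 = 11.
Step 2: q^n = 3^5 = 243.
Step 3: Hamming bound ⌊q^n / V_q(n,t)⌋ = ⌊243/11⌋ = 22.
Step 4: Compare |C| = 34 to 22: violated.
The claimed |C| lies above the Hamming bound, so no 3-ary code of length 5 with d ≥ 3 can have 34 codewords.


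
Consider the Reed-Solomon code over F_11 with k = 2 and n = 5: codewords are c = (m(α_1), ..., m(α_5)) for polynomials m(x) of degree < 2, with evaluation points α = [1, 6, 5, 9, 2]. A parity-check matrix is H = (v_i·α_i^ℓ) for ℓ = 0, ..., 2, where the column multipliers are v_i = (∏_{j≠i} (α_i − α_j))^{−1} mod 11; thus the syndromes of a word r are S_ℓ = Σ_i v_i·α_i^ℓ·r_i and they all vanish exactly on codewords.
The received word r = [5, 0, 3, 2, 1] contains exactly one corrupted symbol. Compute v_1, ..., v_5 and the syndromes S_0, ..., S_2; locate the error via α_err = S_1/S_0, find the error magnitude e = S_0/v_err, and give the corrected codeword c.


S = (2, 2, 2), error at position 1, error magnitude e = 1, c = [4, 0, 3, 2, 1].

Step 1: column multipliers v_i = (∏_{j≠i}(α_i − α_j))^{−1} mod 11.
  i = 1 (α = 1): (1−6)(1−5)(1−9)(1−2) = (−5)·(−4)·(−8)·(−1) = 160 ≡ 6, so v_1 = 6^{−1} = 2 (mod 11).
  i = 2 (α = 6): (6−1)(6−5)(6−9)(6−2) = 5·1·(−3)·4 = −60 ≡ 6, so v_2 = 6^{−1} = 2 (mod 11).
  i = 3 (α = 5): (5−1)(5−6)(5−9)(5−2) = 4·(−1)·(−4)·3 = 48 ≡ 4, so v_3 = 4^{−1} = 3 (mod 11).
  i = 4 (α = 9): (9−1)(9−6)(9−5)(9−2) = 8·3·4·7 = 672 ≡ 1, so v_4 = 1^{−1} = 1 (mod 11).
  i = 5 (α = 2): (2−1)(2−6)(2−5)(2−9) = 1·(−4)·(−3)·(−7) = −84 ≡ 4, so v_5 = 4^{−1} = 3 (mod 11).
  v = [2, 2, 3, 1, 3].
Step 2: syndromes of r = [5, 0, 3, 2, 1] (all sums mod 11).
  S_0 = Σ v_i r_i = 2·5 + 2·0 + 3·3 + 1·2 + 3·1 = 24 ≡ 2.
  S_1 = Σ v_i α_i r_i = 2·1·5 + 2·6·0 + 3·5·3 + 1·9·2 + 3·2·1 = 79 ≡ 2.
  α_i^2 mod 11 = [1, 3, 3, 4, 4].
  S_2 = Σ v_i α_i^2 r_i = 2·1·5 + 2·3·0 + 3·3·3 + 1·4·2 + 3·4·1 = 57 ≡ 2.
  S = (2, 2, 2) ≠ 0, so r is not a codeword (an error is present).
Step 3: locate the error. For a single error e at position i, S_ℓ = v_i·e·α_i^ℓ, so α_err = S_1/S_0.
  S_0^{−1} = 2^{−1} = 6 (mod 11), so α_err = 2·6 = 12 ≡ 1 = α_1. Error position i = 1.
  Consistency check: S_2/S_1 = 2·6 = 12 ≡ 1 = α_err ✓ (single-error assumption holds).
Step 4: error magnitude e = S_0/v_1 = S_0·∏_{j≠1}(α_1 − α_j) = 2·6 = 12 ≡ 1 (mod 11).
Step 5: correct position 1: c_1 = r_1 − e = 5 − 1 ≡ 4 (mod 11). Hence c = [4, 0, 3, 2, 1].
  Check: interpolating c through the α_i gives m(x) = 7 + 8·x (degree < 2) with m(α_i) = c_i for every i, so c is indeed a codeword.


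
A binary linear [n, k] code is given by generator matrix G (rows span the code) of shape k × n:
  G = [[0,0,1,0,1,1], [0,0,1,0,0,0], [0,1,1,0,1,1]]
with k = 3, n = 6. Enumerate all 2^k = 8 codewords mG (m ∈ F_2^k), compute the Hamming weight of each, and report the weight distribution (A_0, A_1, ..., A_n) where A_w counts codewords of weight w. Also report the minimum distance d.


Weight distribution: A_0 = 1, A_1 = 2, A_2 = 2, A_3 = 2, A_4 = 1. Minimum distance d = 1.

Enumerate all 2^3 = 8 messages m ∈ F_2^3.
For each, compute codeword c = mG in F_2^6, then tally its weight.
  m = 000 → c = 000000, weight = 0.
  m = 100 → c = 001011, weight = 3.
  m = 010 → c = 001000, weight = 1.
  m = 110 → c = 000011, weight = 2.
  m = 001 → c = 011011, weight = 4.
  m = 101 → c = 010000, weight = 1.
  m = 011 → c = 010011, weight = 3.
  m = 111 → c = 011000, weight = 2.
Tally weights:
  weight 0: 1 codewords.
  weight 1: 2 codewords.
  weight 2: 2 codewords.
  weight 3: 2 codewords.
  weight 4: 1 codewords.
Minimum distance d = smallest w > 0 with A_w > 0 = 1.
Sanity: Σ A_w = 8 = 2^3 = 8 ✓.
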